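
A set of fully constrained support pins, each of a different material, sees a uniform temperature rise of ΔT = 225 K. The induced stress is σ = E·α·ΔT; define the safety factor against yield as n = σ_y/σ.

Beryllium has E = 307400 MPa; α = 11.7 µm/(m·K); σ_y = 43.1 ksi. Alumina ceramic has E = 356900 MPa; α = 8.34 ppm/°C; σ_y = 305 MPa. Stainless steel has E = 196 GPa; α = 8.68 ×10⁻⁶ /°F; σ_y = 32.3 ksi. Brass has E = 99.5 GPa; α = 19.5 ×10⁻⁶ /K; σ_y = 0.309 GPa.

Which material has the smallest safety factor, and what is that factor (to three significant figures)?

In consistent units (E in GPa, α in ×10⁻⁶/K, σ_y in MPa):
  beryllium: E = 307.4, α = 11.7, σ_y = 297.2 → σ = 809 MPa, n = 0.367
  alumina ceramic: E = 356.9, α = 8.34, σ_y = 305.0 → σ = 670 MPa, n = 0.455
  stainless steel: E = 196.0, α = 15.6, σ_y = 222.7 → σ = 689 MPa, n = 0.323
  brass: E = 99.50, α = 19.5, σ_y = 309.0 → σ = 437 MPa, n = 0.708
Smallest n: stainless steel with n = 0.323.

stainless steel, n = 0.323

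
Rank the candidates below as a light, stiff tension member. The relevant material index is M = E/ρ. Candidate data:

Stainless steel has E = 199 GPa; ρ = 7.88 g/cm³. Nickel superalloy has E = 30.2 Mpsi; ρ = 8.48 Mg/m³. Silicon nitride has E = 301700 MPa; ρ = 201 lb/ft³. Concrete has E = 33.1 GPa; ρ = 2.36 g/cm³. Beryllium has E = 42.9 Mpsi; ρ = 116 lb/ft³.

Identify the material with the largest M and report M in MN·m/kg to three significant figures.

Putting every candidate on a common basis:
  stainless steel: E = 199.0 GPa, ρ = 7880 kg/m³
  nickel superalloy: E = 208.2 GPa, ρ = 8480 kg/m³
  silicon nitride: E = 301.7 GPa, ρ = 3220 kg/m³
  concrete: E = 33.10 GPa, ρ = 2360 kg/m³
  beryllium: E = 295.8 GPa, ρ = 1858 kg/m³
  beryllium: M = 159 MN·m/kg
  silicon nitride: M = 93.7 MN·m/kg
  stainless steel: M = 25.3 MN·m/kg
  nickel superalloy: M = 24.6 MN·m/kg
  concrete: M = 14.0 MN·m/kg
Beryllium ranks first.

beryllium, M = 159 MN·m/kg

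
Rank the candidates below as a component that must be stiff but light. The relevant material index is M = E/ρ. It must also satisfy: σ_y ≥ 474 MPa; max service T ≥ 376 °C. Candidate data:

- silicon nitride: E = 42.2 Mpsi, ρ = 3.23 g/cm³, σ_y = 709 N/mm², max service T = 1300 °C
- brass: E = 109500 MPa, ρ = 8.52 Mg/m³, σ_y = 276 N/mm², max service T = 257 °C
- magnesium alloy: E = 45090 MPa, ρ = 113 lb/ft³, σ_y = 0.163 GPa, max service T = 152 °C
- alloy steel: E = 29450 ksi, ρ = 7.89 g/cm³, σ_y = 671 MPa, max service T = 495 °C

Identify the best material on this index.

silicon nitride

Screen on constraints: σ_y ≥ 474 MPa; max service T ≥ 376 °C. Survivors: silicon nitride, alloy steel.
Normalizing units and computing the index:
  silicon nitride: E = 291.0 GPa, ρ = 3230 kg/m³
  alloy steel: E = 203.1 GPa, ρ = 7890 kg/m³
  silicon nitride: M = 90.1 MN·m/kg
  alloy steel: M = 25.7 MN·m/kg
Silicon nitride ranks first.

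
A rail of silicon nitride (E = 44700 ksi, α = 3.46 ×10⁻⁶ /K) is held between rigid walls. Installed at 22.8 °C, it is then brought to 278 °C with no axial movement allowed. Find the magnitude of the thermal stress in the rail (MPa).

272 MPa

E = 44700 ksi = 308.2 GPa.
ΔT = 255.2 K. Constrained thermal stress σ = E·α·ΔT = 308.2×10³ MPa × 3.46×10⁻⁶ × 255.2 = 272 MPa (compressive).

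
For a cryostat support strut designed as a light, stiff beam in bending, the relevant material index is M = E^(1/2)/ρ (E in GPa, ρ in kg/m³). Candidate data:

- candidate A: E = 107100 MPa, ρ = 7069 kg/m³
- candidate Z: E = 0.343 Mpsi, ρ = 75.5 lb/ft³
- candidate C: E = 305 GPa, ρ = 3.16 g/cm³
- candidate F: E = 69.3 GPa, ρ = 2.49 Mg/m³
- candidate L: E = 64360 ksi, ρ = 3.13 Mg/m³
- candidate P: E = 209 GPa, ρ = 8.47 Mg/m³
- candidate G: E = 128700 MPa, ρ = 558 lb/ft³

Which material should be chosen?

candidate L

After converting to SI:
  candidate A: E = 107.1 GPa, ρ = 7069 kg/m³
  candidate Z: E = 2.365 GPa, ρ = 1209 kg/m³
  candidate C: E = 305.0 GPa, ρ = 3160 kg/m³
  candidate F: E = 69.30 GPa, ρ = 2490 kg/m³
  candidate L: E = 443.7 GPa, ρ = 3130 kg/m³
  candidate P: E = 209.0 GPa, ρ = 8470 kg/m³
  candidate G: E = 128.7 GPa, ρ = 8938 kg/m³
  candidate L: M = 6.73×10⁻³
  candidate C: M = 5.53×10⁻³
  candidate F: M = 3.34×10⁻³
  candidate P: M = 1.71×10⁻³
  candidate A: M = 1.46×10⁻³
  candidate Z: M = 1.27×10⁻³
  candidate G: M = 1.27×10⁻³
The maximum is for candidate L.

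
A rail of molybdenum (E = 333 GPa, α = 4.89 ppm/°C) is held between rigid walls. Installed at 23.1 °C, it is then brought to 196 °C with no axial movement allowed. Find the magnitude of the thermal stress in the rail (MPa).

ΔT = 172.9 K. Constrained thermal stress σ = E·α·ΔT = 333.0×10³ MPa × 4.89×10⁻⁶ × 172.9 = 282 MPa (compressive).

282 MPa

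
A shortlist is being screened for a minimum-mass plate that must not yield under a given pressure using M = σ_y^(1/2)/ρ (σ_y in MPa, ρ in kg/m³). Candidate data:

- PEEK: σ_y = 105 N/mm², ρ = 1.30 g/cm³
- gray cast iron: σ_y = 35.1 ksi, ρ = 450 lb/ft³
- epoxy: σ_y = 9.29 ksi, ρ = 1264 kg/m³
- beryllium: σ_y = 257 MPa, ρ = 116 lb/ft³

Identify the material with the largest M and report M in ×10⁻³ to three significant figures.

beryllium, M = 8.63×10⁻³

In SI units:
  PEEK: σ_y = 105.0 MPa, ρ = 1300 kg/m³
  gray cast iron: σ_y = 242.0 MPa, ρ = 7208 kg/m³
  epoxy: σ_y = 64.05 MPa, ρ = 1264 kg/m³
  beryllium: σ_y = 257.0 MPa, ρ = 1858 kg/m³
  beryllium: M = 8.63×10⁻³
  PEEK: M = 7.88×10⁻³
  epoxy: M = 6.33×10⁻³
  gray cast iron: M = 2.16×10⁻³
Beryllium has the largest M.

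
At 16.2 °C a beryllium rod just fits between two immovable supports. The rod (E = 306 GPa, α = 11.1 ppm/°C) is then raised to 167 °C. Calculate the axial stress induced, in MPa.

512 MPa

ΔT = 150.8 K. Constrained thermal stress σ = E·α·ΔT = 306.0×10³ MPa × 11.1×10⁻⁶ × 150.8 = 512 MPa (compressive).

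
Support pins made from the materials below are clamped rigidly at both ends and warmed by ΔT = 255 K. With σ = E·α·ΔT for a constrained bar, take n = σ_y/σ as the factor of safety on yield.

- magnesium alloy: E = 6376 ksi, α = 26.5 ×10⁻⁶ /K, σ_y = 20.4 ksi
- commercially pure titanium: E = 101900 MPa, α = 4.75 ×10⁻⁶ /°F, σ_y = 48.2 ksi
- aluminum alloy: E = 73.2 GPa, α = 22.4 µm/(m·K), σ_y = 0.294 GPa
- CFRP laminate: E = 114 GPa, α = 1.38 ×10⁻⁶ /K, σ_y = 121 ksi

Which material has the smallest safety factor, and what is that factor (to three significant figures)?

In consistent units (E in GPa, α in ×10⁻⁶/K, σ_y in MPa):
  magnesium alloy: E = 43.96, α = 26.5, σ_y = 140.7 → σ = 297 MPa, n = 0.473
  commercially pure titanium: E = 101.9, α = 8.55, σ_y = 332.3 → σ = 222 MPa, n = 1.50
  aluminum alloy: E = 73.20, α = 22.4, σ_y = 294.0 → σ = 418 MPa, n = 0.703
  CFRP laminate: E = 114.0, α = 1.38, σ_y = 834.3 → σ = 40.1 MPa, n = 20.8
Smallest n: magnesium alloy with n = 0.473.

magnesium alloy, n = 0.473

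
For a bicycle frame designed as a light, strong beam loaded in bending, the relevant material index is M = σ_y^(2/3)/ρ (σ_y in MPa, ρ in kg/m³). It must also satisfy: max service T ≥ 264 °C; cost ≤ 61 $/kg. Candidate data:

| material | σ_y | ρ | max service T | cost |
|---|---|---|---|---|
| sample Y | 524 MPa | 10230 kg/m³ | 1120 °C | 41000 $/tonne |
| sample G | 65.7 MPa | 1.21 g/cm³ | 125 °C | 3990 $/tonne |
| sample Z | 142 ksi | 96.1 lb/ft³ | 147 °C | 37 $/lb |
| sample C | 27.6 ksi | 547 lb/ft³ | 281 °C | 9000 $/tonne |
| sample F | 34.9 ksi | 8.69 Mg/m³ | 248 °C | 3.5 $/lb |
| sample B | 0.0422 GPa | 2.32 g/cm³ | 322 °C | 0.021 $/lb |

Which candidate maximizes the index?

Screen on constraints: max service T ≥ 264 °C; cost ≤ 61 $/kg. Survivors: sample Y, sample C, sample B.
After converting to SI:
  sample Y: σ_y = 524.0 MPa, ρ = 10230 kg/m³
  sample C: σ_y = 190.3 MPa, ρ = 8762 kg/m³
  sample B: σ_y = 42.20 MPa, ρ = 2320 kg/m³
  sample Y: M = 6.35×10⁻³
  sample B: M = 5.22×10⁻³
  sample C: M = 3.78×10⁻³
The maximum is for sample Y.

sample Y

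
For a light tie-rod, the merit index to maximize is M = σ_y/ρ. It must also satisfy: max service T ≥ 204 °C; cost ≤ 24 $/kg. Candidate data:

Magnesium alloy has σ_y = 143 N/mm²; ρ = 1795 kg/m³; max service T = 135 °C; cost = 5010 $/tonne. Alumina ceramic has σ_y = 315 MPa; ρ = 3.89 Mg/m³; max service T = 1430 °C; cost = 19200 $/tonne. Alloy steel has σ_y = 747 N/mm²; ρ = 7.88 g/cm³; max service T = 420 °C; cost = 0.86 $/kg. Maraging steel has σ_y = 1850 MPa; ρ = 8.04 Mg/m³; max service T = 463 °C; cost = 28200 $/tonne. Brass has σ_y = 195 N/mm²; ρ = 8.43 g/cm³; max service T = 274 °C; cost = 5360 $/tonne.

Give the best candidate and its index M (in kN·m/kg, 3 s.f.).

alloy steel, M = 94.8 kN·m/kg

Screen on constraints: max service T ≥ 204 °C; cost ≤ 24 $/kg. Survivors: alumina ceramic, alloy steel, brass.
Normalizing units and computing the index:
  alumina ceramic: σ_y = 315.0 MPa, ρ = 3890 kg/m³
  alloy steel: σ_y = 747.0 MPa, ρ = 7880 kg/m³
  brass: σ_y = 195.0 MPa, ρ = 8430 kg/m³
  alloy steel: M = 94.8 kN·m/kg
  alumina ceramic: M = 81.0 kN·m/kg
  brass: M = 23.1 kN·m/kg
Alloy steel ranks first.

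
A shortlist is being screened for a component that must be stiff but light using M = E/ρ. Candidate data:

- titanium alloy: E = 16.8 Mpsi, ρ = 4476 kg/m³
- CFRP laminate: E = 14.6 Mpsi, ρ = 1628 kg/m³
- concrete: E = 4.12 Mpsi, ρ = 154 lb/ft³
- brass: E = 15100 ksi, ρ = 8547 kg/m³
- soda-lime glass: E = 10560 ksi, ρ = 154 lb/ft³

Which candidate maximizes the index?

CFRP laminate

Convert each candidate to consistent units, then evaluate M:
  titanium alloy: E = 115.8 GPa, ρ = 4476 kg/m³
  CFRP laminate: E = 100.7 GPa, ρ = 1628 kg/m³
  concrete: E = 28.41 GPa, ρ = 2467 kg/m³
  brass: E = 104.1 GPa, ρ = 8547 kg/m³
  soda-lime glass: E = 72.81 GPa, ρ = 2467 kg/m³
  CFRP laminate: M = 61.8 MN·m/kg
  soda-lime glass: M = 29.5 MN·m/kg
  titanium alloy: M = 25.9 MN·m/kg
  brass: M = 12.2 MN·m/kg
  concrete: M = 11.5 MN·m/kg
CFRP laminate ranks first.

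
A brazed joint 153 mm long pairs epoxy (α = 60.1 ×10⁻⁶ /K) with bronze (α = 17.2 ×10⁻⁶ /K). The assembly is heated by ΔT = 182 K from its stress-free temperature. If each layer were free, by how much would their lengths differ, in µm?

1190 µm

Δα = |60.1 − 17.2|×10⁻⁶/K = 42.9×10⁻⁶/K.
ΔL_mismatch = Δα·L·ΔT = 42.9×10⁻⁶ × 153.0 mm × 182.0 K = 1190 µm.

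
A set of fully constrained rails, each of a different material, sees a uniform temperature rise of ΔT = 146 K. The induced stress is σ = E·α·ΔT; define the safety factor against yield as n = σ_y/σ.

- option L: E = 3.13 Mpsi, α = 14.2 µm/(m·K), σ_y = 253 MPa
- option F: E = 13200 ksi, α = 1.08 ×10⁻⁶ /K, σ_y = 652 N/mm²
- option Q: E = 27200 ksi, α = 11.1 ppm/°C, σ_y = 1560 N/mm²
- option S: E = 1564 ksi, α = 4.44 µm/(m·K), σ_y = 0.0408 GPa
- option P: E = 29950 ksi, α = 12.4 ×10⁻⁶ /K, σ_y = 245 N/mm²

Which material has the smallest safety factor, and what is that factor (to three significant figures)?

In consistent units (E in GPa, α in ×10⁻⁶/K, σ_y in MPa):
  option L: E = 21.58, α = 14.2, σ_y = 253.0 → σ = 44.7 MPa, n = 5.65
  option F: E = 91.01, α = 1.08, σ_y = 652.0 → σ = 14.4 MPa, n = 45.4
  option Q: E = 187.5, α = 11.1, σ_y = 1560 → σ = 304 MPa, n = 5.13
  option S: E = 10.78, α = 4.44, σ_y = 40.80 → σ = 6.99 MPa, n = 5.84
  option P: E = 206.5, α = 12.4, σ_y = 245.0 → σ = 374 MPa, n = 0.655
Smallest n: option P with n = 0.655.

option P, n = 0.655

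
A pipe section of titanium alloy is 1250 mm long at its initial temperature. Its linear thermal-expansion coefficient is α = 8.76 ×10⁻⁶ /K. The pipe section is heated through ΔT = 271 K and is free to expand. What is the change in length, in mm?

2.97 mm

ΔL = α·L₀·ΔT = 8.76×10⁻⁶ × 1250 mm × 271.0 K = 2.97 mm.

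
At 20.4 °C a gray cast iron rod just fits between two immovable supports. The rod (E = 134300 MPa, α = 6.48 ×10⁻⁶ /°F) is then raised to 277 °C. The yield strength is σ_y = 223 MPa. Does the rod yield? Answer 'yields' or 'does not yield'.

E = 134300 MPa = 134.3 GPa.
α = 6.48×10⁻⁶/°F × 9/5 = 11.7×10⁻⁶/K.
ΔT = 256.6 K. Constrained thermal stress σ = E·α·ΔT = 134.3×10³ MPa × 11.7×10⁻⁶ × 256.6 = 402 MPa (compressive).
Compare to σ_y = 223 MPa: σ ≥ σ_y, so it yields.

yields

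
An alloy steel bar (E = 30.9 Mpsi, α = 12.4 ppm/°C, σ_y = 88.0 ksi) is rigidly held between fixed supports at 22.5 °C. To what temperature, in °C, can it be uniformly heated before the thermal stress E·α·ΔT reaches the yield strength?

E = 30.9 Mpsi = 213.0 GPa.
σ_y = 88.0 ksi = 606.7 MPa.
E·α·ΔT = 606.7 MPa ⇒ ΔT = 606.7 / (213.0×10³ × 12.4×10⁻⁶) = 229.7 K.
T = 22.5 + 229.7 = 252.2 °C.

252 °C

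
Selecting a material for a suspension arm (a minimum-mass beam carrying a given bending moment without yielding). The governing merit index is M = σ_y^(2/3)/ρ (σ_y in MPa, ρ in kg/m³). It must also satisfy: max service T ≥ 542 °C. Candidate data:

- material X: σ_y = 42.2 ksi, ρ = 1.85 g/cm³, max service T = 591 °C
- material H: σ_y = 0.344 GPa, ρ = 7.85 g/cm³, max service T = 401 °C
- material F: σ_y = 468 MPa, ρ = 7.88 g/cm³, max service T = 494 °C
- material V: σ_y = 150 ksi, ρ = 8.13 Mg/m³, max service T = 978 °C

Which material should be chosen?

material X

Screen on constraints: max service T ≥ 542 °C. Survivors: material X, material V.
In SI units:
  material X: σ_y = 291.0 MPa, ρ = 1850 kg/m³
  material V: σ_y = 1034 MPa, ρ = 8130 kg/m³
  material X: M = 23.7×10⁻³
  material V: M = 12.6×10⁻³
Material X has the largest M.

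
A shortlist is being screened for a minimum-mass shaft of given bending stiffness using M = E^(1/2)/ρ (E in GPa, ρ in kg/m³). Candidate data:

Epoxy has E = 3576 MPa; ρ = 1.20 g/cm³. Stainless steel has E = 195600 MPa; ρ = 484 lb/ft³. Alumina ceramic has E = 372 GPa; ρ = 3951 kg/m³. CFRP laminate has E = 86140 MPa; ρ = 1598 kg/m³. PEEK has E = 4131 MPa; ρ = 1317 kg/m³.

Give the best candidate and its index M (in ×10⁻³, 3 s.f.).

Convert each candidate to consistent units, then evaluate M:
  epoxy: E = 3.576 GPa, ρ = 1200 kg/m³
  stainless steel: E = 195.6 GPa, ρ = 7753 kg/m³
  alumina ceramic: E = 372.0 GPa, ρ = 3951 kg/m³
  CFRP laminate: E = 86.14 GPa, ρ = 1598 kg/m³
  PEEK: E = 4.131 GPa, ρ = 1317 kg/m³
  CFRP laminate: M = 5.81×10⁻³
  alumina ceramic: M = 4.88×10⁻³
  stainless steel: M = 1.80×10⁻³
  epoxy: M = 1.58×10⁻³
  PEEK: M = 1.54×10⁻³
The maximum is for CFRP laminate.

CFRP laminate, M = 5.81×10⁻³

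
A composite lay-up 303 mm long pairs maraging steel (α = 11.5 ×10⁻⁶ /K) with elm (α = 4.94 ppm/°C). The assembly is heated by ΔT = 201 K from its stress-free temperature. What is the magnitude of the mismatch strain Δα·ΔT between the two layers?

Δα = |11.5 − 4.94|×10⁻⁶/K = 6.56×10⁻⁶/K.
Mismatch strain = Δα·ΔT = 6.56×10⁻⁶ × 201.0 = 1.32×10⁻³.

1.32×10⁻³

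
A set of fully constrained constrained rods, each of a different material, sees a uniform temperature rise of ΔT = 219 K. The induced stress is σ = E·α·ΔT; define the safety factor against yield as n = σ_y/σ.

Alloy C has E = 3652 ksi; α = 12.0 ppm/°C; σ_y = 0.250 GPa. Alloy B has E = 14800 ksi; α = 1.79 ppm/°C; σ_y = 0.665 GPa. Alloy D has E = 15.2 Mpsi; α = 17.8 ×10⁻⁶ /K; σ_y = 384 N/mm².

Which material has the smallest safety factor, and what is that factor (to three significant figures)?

With everything in SI (GPa, ×10⁻⁶/K, MPa):
  alloy C: E = 25.18, α = 12.0, σ_y = 250.0 → σ = 66.2 MPa, n = 3.78
  alloy B: E = 102.0, α = 1.79, σ_y = 665.0 → σ = 40.0 MPa, n = 16.6
  alloy D: E = 104.8, α = 17.8, σ_y = 384.0 → σ = 409 MPa, n = 0.940
Smallest n: alloy D with n = 0.940.

alloy D, n = 0.940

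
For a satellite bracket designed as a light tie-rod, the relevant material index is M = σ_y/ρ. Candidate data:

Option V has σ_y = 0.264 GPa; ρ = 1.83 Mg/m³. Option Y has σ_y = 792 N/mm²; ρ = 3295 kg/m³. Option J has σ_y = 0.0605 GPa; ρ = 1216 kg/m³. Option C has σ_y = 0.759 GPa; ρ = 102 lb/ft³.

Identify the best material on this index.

option C

After converting to SI:
  option V: σ_y = 264.0 MPa, ρ = 1830 kg/m³
  option Y: σ_y = 792.0 MPa, ρ = 3295 kg/m³
  option J: σ_y = 60.50 MPa, ρ = 1216 kg/m³
  option C: σ_y = 759.0 MPa, ρ = 1634 kg/m³
  option C: M = 465 kN·m/kg
  option Y: M = 240 kN·m/kg
  option V: M = 144 kN·m/kg
  option J: M = 49.8 kN·m/kg
Option C ranks first.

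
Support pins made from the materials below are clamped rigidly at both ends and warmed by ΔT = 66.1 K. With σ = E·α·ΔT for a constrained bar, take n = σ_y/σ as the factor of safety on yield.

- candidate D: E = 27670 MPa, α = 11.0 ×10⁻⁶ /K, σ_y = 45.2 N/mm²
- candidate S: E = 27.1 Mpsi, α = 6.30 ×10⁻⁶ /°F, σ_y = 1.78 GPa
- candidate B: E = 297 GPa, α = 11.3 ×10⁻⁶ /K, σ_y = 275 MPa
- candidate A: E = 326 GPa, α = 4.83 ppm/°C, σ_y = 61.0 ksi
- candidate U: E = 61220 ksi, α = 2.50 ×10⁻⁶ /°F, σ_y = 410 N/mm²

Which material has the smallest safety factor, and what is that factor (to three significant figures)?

In consistent units (E in GPa, α in ×10⁻⁶/K, σ_y in MPa):
  candidate D: E = 27.67, α = 11.0, σ_y = 45.20 → σ = 20.1 MPa, n = 2.25
  candidate S: E = 186.8, α = 11.3, σ_y = 1780 → σ = 140 MPa, n = 12.7
  candidate B: E = 297.0, α = 11.3, σ_y = 275.0 → σ = 222 MPa, n = 1.24
  candidate A: E = 326.0, α = 4.83, σ_y = 420.6 → σ = 104 MPa, n = 4.04
  candidate U: E = 422.1, α = 4.50, σ_y = 410.0 → σ = 126 MPa, n = 3.27
The minimum is candidate B at n = 1.24.

candidate B, n = 1.24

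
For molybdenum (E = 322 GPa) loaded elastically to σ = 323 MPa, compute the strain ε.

1.00×10⁻³

ε = σ/E = 323 / 322000 = 1.00×10⁻³.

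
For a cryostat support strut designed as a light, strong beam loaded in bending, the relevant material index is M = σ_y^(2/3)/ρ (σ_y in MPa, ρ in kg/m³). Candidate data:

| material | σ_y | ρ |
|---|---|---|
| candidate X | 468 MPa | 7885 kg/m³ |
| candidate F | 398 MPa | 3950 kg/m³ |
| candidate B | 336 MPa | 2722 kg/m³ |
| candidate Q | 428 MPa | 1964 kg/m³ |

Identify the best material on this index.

candidate Q

Evaluate M for each candidate:
  candidate Q: M = 28.9×10⁻³
  candidate B: M = 17.8×10⁻³
  candidate F: M = 13.7×10⁻³
  candidate X: M = 7.64×10⁻³
Candidate Q has the largest M.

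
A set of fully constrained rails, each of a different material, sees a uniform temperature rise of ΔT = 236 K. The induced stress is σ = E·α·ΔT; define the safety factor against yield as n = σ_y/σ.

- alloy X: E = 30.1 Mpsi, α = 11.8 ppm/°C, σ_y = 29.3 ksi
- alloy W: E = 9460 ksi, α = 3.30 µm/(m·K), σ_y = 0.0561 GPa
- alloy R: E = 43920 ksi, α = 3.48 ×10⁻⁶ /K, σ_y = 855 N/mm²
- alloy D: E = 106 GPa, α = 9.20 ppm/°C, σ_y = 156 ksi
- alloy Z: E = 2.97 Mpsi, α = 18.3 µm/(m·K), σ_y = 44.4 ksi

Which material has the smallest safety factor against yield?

alloy X

In consistent units (E in GPa, α in ×10⁻⁶/K, σ_y in MPa):
  alloy X: E = 207.5, α = 11.8, σ_y = 202.0 → σ = 578 MPa, n = 0.350
  alloy W: E = 65.22, α = 3.30, σ_y = 56.10 → σ = 50.8 MPa, n = 1.10
  alloy R: E = 302.8, α = 3.48, σ_y = 855.0 → σ = 249 MPa, n = 3.44
  alloy D: E = 106.0, α = 9.20, σ_y = 1076 → σ = 230 MPa, n = 4.67
  alloy Z: E = 20.48, α = 18.3, σ_y = 306.1 → σ = 88.4 MPa, n = 3.46
Smallest n: alloy X with n = 0.350.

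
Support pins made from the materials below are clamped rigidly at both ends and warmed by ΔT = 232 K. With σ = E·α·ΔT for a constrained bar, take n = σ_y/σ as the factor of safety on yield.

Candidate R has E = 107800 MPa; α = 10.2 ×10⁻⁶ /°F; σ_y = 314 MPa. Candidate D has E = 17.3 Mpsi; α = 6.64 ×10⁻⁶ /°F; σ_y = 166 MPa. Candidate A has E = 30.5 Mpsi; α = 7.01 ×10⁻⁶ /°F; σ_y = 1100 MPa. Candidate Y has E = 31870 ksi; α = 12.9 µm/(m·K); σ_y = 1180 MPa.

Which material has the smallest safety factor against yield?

Per material, after unit conversion:
  candidate R: E = 107.8, α = 18.4, σ_y = 314.0 → σ = 459 MPa, n = 0.684
  candidate D: E = 119.3, α = 12.0, σ_y = 166.0 → σ = 331 MPa, n = 0.502
  candidate A: E = 210.3, α = 12.6, σ_y = 1100 → σ = 616 MPa, n = 1.79
  candidate Y: E = 219.7, α = 12.9, σ_y = 1180 → σ = 658 MPa, n = 1.79
Smallest n: candidate D with n = 0.502.

candidate D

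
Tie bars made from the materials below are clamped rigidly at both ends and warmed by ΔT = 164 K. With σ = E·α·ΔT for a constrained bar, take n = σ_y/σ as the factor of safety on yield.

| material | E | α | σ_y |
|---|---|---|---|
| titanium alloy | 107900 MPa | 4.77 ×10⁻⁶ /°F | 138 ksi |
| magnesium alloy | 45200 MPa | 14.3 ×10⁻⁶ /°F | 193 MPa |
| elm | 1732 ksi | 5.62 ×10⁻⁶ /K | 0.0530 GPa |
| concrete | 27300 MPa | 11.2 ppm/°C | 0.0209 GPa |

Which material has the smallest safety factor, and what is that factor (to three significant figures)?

concrete, n = 0.417

With everything in SI (GPa, ×10⁻⁶/K, MPa):
  titanium alloy: E = 107.9, α = 8.59, σ_y = 951.5 → σ = 152 MPa, n = 6.26
  magnesium alloy: E = 45.20, α = 25.7, σ_y = 193.0 → σ = 191 MPa, n = 1.01
  elm: E = 11.94, α = 5.62, σ_y = 53.00 → σ = 11.0 MPa, n = 4.82
  concrete: E = 27.30, α = 11.2, σ_y = 20.90 → σ = 50.1 MPa, n = 0.417
Concrete has the lowest safety factor, n = 0.417.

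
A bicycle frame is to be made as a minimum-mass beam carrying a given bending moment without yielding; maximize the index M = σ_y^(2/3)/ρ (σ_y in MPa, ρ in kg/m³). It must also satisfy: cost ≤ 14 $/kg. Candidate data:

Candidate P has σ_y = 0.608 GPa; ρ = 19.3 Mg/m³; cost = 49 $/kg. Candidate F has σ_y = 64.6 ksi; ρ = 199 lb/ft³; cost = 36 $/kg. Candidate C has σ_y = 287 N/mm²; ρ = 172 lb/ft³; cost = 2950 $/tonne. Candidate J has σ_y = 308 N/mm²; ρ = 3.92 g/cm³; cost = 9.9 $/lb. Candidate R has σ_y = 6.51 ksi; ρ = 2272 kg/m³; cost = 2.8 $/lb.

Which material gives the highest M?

candidate C

Screen on constraints: cost ≤ 14 $/kg. Survivors: candidate C, candidate R.
In SI units:
  candidate C: σ_y = 287.0 MPa, ρ = 2755 kg/m³
  candidate R: σ_y = 44.88 MPa, ρ = 2272 kg/m³
  candidate C: M = 15.8×10⁻³
  candidate R: M = 5.56×10⁻³
The maximum is for candidate C.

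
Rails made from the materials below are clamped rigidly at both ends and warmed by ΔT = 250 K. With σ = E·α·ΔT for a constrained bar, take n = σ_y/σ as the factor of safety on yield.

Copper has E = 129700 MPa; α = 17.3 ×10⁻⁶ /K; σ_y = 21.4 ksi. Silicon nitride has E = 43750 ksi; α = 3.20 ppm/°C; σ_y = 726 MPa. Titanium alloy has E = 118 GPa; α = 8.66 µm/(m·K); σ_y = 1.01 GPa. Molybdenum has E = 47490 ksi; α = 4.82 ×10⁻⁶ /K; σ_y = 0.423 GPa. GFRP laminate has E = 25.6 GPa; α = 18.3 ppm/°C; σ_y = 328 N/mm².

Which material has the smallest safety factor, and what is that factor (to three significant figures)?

copper, n = 0.263

Per material, after unit conversion:
  copper: E = 129.7, α = 17.3, σ_y = 147.5 → σ = 561 MPa, n = 0.263
  silicon nitride: E = 301.6, α = 3.20, σ_y = 726.0 → σ = 241 MPa, n = 3.01
  titanium alloy: E = 118.0, α = 8.66, σ_y = 1010 → σ = 255 MPa, n = 3.95
  molybdenum: E = 327.4, α = 4.82, σ_y = 423.0 → σ = 395 MPa, n = 1.07
  GFRP laminate: E = 25.60, α = 18.3, σ_y = 328.0 → σ = 117 MPa, n = 2.80
Smallest n: copper with n = 0.263.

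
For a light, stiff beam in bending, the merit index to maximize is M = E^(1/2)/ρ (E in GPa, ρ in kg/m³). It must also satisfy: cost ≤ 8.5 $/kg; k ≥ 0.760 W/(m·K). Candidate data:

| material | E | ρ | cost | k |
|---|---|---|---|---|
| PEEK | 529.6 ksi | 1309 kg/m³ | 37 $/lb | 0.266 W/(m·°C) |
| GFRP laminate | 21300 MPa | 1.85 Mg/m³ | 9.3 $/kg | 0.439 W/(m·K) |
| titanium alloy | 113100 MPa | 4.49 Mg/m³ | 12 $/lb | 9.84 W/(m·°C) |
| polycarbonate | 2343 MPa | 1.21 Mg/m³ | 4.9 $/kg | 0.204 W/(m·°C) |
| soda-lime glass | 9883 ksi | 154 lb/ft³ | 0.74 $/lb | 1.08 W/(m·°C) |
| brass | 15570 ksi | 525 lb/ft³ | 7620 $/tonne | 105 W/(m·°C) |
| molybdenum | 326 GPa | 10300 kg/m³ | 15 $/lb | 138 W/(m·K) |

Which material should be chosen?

soda-lime glass

Screen on constraints: cost ≤ 8.5 $/kg; k ≥ 0.760 W/(m·K). Survivors: soda-lime glass, brass.
Putting every candidate on a common basis:
  soda-lime glass: E = 68.14 GPa, ρ = 2467 kg/m³
  brass: E = 107.4 GPa, ρ = 8410 kg/m³
  soda-lime glass: M = 3.35×10⁻³
  brass: M = 1.23×10⁻³
Soda-lime glass has the largest M.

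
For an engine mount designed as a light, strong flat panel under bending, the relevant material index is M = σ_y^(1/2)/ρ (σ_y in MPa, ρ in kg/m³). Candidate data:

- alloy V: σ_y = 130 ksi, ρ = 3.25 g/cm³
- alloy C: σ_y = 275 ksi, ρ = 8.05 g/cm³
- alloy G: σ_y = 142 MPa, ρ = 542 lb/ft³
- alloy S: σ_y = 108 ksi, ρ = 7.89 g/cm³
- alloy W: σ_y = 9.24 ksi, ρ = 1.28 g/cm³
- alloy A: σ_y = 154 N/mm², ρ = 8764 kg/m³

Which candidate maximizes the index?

alloy V

In SI units:
  alloy V: σ_y = 896.3 MPa, ρ = 3250 kg/m³
  alloy C: σ_y = 1896 MPa, ρ = 8050 kg/m³
  alloy G: σ_y = 142.0 MPa, ρ = 8682 kg/m³
  alloy S: σ_y = 744.6 MPa, ρ = 7890 kg/m³
  alloy W: σ_y = 63.71 MPa, ρ = 1280 kg/m³
  alloy A: σ_y = 154.0 MPa, ρ = 8764 kg/m³
  alloy V: M = 9.21×10⁻³
  alloy W: M = 6.24×10⁻³
  alloy C: M = 5.41×10⁻³
  alloy S: M = 3.46×10⁻³
  alloy A: M = 1.42×10⁻³
  alloy G: M = 1.37×10⁻³
Alloy V ranks first.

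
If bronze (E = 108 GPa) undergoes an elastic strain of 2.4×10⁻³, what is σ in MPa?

σ = E·ε = 108000 MPa × 2.4×10⁻³ = 259 MPa.

259 MPa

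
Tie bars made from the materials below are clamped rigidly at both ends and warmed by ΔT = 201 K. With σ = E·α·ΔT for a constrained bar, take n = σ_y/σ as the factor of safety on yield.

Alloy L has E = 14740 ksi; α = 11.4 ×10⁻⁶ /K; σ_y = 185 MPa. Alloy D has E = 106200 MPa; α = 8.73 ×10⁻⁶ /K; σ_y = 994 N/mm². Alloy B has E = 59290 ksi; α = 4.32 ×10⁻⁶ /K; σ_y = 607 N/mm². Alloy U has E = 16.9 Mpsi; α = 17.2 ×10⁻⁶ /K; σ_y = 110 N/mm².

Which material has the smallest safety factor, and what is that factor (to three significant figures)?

Per material, after unit conversion:
  alloy L: E = 101.6, α = 11.4, σ_y = 185.0 → σ = 233 MPa, n = 0.794
  alloy D: E = 106.2, α = 8.73, σ_y = 994.0 → σ = 186 MPa, n = 5.33
  alloy B: E = 408.8, α = 4.32, σ_y = 607.0 → σ = 355 MPa, n = 1.71
  alloy U: E = 116.5, α = 17.2, σ_y = 110.0 → σ = 403 MPa, n = 0.273
Smallest n: alloy U with n = 0.273.

alloy U, n = 0.273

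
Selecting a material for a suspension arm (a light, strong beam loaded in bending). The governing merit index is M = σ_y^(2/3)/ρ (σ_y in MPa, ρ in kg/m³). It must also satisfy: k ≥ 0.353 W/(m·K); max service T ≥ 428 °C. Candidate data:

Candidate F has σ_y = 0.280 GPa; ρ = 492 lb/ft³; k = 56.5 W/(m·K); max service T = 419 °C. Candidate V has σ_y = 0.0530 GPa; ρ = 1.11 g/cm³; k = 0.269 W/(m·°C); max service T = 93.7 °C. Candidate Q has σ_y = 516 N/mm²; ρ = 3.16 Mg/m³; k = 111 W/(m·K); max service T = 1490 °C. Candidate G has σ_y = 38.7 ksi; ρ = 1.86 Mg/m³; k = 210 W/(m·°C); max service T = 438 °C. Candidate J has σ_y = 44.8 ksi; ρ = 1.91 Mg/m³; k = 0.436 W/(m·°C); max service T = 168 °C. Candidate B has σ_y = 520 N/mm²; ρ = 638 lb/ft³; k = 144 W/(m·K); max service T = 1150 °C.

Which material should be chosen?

Screen on constraints: k ≥ 0.353 W/(m·K); max service T ≥ 428 °C. Survivors: candidate Q, candidate G, candidate B.
Normalizing units and computing the index:
  candidate Q: σ_y = 516.0 MPa, ρ = 3160 kg/m³
  candidate G: σ_y = 266.8 MPa, ρ = 1860 kg/m³
  candidate B: σ_y = 520.0 MPa, ρ = 10220 kg/m³
  candidate G: M = 22.3×10⁻³
  candidate Q: M = 20.4×10⁻³
  candidate B: M = 6.33×10⁻³
Candidate G has the largest M.

candidate G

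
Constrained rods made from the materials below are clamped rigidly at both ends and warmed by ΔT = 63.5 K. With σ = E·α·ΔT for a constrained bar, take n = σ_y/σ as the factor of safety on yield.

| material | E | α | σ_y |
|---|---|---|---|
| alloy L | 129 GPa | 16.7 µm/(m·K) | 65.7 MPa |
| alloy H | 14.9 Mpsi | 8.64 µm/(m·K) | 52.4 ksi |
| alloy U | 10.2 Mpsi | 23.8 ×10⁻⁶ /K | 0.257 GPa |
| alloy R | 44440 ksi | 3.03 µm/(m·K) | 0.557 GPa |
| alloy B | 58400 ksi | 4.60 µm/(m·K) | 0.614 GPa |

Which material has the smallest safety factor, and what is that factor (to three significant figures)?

alloy L, n = 0.480

In consistent units (E in GPa, α in ×10⁻⁶/K, σ_y in MPa):
  alloy L: E = 129.0, α = 16.7, σ_y = 65.70 → σ = 137 MPa, n = 0.480
  alloy H: E = 102.7, α = 8.64, σ_y = 361.3 → σ = 56.4 MPa, n = 6.41
  alloy U: E = 70.33, α = 23.8, σ_y = 257.0 → σ = 106 MPa, n = 2.42
  alloy R: E = 306.4, α = 3.03, σ_y = 557.0 → σ = 59.0 MPa, n = 9.45
  alloy B: E = 402.7, α = 4.60, σ_y = 614.0 → σ = 118 MPa, n = 5.22
Alloy L has the lowest safety factor, n = 0.480.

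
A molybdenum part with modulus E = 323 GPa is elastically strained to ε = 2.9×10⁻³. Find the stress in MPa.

σ = E·ε = 323000 MPa × 2.9×10⁻³ = 937 MPa.

937 MPa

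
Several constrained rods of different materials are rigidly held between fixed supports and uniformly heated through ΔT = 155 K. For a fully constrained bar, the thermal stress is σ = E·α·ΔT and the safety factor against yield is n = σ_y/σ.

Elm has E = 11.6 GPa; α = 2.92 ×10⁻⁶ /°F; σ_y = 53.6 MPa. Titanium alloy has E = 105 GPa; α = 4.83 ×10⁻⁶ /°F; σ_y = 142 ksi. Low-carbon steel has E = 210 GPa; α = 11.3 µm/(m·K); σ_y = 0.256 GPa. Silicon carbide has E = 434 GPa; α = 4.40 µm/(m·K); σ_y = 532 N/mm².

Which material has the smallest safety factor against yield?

low-carbon steel

With everything in SI (GPa, ×10⁻⁶/K, MPa):
  elm: E = 11.60, α = 5.26, σ_y = 53.60 → σ = 9.45 MPa, n = 5.67
  titanium alloy: E = 105.0, α = 8.69, σ_y = 979.1 → σ = 141 MPa, n = 6.92
  low-carbon steel: E = 210.0, α = 11.3, σ_y = 256.0 → σ = 368 MPa, n = 0.696
  silicon carbide: E = 434.0, α = 4.40, σ_y = 532.0 → σ = 296 MPa, n = 1.80
Low-carbon steel has the lowest safety factor, n = 0.696.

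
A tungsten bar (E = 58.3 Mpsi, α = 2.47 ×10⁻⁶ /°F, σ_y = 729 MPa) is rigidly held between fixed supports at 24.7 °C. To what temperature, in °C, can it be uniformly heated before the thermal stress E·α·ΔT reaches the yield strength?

E = 58.3 Mpsi = 402.0 GPa.
α = 2.47×10⁻⁶/°F × 9/5 = 4.45×10⁻⁶/K.
E·α·ΔT = 729.0 MPa ⇒ ΔT = 729.0 / (402.0×10³ × 4.45×10⁻⁶) = 407.9 K.
T = 24.7 + 407.9 = 432.6 °C.

433 °C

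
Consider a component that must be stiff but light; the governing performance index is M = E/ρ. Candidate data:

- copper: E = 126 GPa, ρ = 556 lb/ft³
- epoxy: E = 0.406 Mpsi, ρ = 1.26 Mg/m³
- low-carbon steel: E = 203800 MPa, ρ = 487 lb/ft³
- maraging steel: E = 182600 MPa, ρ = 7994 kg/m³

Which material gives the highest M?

In SI units:
  copper: E = 126.0 GPa, ρ = 8906 kg/m³
  epoxy: E = 2.799 GPa, ρ = 1260 kg/m³
  low-carbon steel: E = 203.8 GPa, ρ = 7801 kg/m³
  maraging steel: E = 182.6 GPa, ρ = 7994 kg/m³
  low-carbon steel: M = 26.1 MN·m/kg
  maraging steel: M = 22.8 MN·m/kg
  copper: M = 14.1 MN·m/kg
  epoxy: M = 2.22 MN·m/kg
Low-carbon steel has the largest M.

low-carbon steel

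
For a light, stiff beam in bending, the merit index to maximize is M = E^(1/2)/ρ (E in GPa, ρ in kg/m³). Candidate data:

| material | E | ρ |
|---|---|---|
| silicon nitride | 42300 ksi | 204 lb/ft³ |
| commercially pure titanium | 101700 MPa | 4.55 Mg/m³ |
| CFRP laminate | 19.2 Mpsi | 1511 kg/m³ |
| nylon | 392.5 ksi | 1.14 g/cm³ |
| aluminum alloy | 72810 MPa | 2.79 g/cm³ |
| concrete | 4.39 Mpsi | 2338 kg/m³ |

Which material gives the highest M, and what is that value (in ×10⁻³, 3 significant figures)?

Normalizing units and computing the index:
  silicon nitride: E = 291.6 GPa, ρ = 3268 kg/m³
  commercially pure titanium: E = 101.7 GPa, ρ = 4550 kg/m³
  CFRP laminate: E = 132.4 GPa, ρ = 1511 kg/m³
  nylon: E = 2.706 GPa, ρ = 1140 kg/m³
  aluminum alloy: E = 72.81 GPa, ρ = 2790 kg/m³
  concrete: E = 30.27 GPa, ρ = 2338 kg/m³
  CFRP laminate: M = 7.61×10⁻³
  silicon nitride: M = 5.23×10⁻³
  aluminum alloy: M = 3.06×10⁻³
  concrete: M = 2.35×10⁻³
  commercially pure titanium: M = 2.22×10⁻³
  nylon: M = 1.44×10⁻³
CFRP laminate ranks first.

CFRP laminate, M = 7.61×10⁻³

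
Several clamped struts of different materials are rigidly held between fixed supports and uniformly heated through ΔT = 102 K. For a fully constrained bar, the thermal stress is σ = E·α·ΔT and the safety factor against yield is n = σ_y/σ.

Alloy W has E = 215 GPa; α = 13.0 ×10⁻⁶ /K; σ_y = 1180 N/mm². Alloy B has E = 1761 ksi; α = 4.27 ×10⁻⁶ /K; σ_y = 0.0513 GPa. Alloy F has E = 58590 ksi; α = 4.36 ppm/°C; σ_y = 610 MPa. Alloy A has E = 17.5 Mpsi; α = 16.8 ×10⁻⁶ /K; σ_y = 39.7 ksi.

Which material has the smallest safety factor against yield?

With everything in SI (GPa, ×10⁻⁶/K, MPa):
  alloy W: E = 215.0, α = 13.0, σ_y = 1180 → σ = 285 MPa, n = 4.14
  alloy B: E = 12.14, α = 4.27, σ_y = 51.30 → σ = 5.29 MPa, n = 9.70
  alloy F: E = 404.0, α = 4.36, σ_y = 610.0 → σ = 180 MPa, n = 3.40
  alloy A: E = 120.7, α = 16.8, σ_y = 273.7 → σ = 207 MPa, n = 1.32
The minimum is alloy A at n = 1.32.

alloy A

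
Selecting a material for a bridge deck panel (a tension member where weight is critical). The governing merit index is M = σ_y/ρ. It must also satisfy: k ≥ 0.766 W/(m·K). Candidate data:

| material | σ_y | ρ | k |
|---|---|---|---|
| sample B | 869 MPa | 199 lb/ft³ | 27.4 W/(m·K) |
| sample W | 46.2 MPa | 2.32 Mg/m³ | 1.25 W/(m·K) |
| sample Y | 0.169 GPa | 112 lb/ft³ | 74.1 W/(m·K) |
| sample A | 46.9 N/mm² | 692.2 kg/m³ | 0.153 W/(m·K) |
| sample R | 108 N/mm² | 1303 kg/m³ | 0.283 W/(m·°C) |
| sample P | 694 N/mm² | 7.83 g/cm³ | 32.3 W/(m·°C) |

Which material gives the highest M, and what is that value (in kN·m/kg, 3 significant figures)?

sample B, M = 273 kN·m/kg

Screen on constraints: k ≥ 0.766 W/(m·K). Survivors: sample B, sample W, sample Y, sample P.
Putting every candidate on a common basis:
  sample B: σ_y = 869.0 MPa, ρ = 3188 kg/m³
  sample W: σ_y = 46.20 MPa, ρ = 2320 kg/m³
  sample Y: σ_y = 169.0 MPa, ρ = 1794 kg/m³
  sample P: σ_y = 694.0 MPa, ρ = 7830 kg/m³
  sample B: M = 273 kN·m/kg
  sample Y: M = 94.2 kN·m/kg
  sample P: M = 88.6 kN·m/kg
  sample W: M = 19.9 kN·m/kg
Highest index: sample B.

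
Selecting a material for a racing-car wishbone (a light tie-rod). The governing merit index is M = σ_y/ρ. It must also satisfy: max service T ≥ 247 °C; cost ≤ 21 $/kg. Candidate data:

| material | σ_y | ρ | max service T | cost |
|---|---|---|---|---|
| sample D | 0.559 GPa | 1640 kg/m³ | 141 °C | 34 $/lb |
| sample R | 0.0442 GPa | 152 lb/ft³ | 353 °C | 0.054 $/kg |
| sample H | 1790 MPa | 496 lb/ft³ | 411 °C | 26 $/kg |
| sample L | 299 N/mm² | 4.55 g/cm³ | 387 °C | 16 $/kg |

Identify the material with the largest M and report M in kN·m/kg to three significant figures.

Screen on constraints: max service T ≥ 247 °C; cost ≤ 21 $/kg. Survivors: sample R, sample L.
In SI units:
  sample R: σ_y = 44.20 MPa, ρ = 2435 kg/m³
  sample L: σ_y = 299.0 MPa, ρ = 4550 kg/m³
  sample L: M = 65.7 kN·m/kg
  sample R: M = 18.2 kN·m/kg
Highest index: sample L.

sample L, M = 65.7 kN·m/kg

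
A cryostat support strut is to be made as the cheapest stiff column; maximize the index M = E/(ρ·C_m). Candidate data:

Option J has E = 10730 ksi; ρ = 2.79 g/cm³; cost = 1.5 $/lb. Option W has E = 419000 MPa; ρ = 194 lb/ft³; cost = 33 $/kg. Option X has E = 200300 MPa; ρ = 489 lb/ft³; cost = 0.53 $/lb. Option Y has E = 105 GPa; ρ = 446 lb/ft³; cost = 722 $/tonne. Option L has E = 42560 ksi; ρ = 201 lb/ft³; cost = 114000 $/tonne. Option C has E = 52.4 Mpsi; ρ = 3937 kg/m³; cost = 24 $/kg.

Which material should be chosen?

option X

Convert each candidate to consistent units, then evaluate M:
  option J: E = 73.98 GPa, ρ = 2790 kg/m³, cost = 3.307 $/kg
  option W: E = 419.0 GPa, ρ = 3108 kg/m³, cost = 33.00 $/kg
  option X: E = 200.3 GPa, ρ = 7833 kg/m³, cost = 1.168 $/kg
  option Y: E = 105.0 GPa, ρ = 7144 kg/m³, cost = 0.7220 $/kg
  option L: E = 293.4 GPa, ρ = 3220 kg/m³, cost = 114.0 $/kg
  option C: E = 361.3 GPa, ρ = 3937 kg/m³, cost = 24.00 $/kg
  option X: M = 21.9 MN·m per $
  option Y: M = 20.4 MN·m per $
  option J: M = 8.02 MN·m per $
  option W: M = 4.09 MN·m per $
  option C: M = 3.82 MN·m per $
  option L: M = 0.799 MN·m per $
The maximum is for option X.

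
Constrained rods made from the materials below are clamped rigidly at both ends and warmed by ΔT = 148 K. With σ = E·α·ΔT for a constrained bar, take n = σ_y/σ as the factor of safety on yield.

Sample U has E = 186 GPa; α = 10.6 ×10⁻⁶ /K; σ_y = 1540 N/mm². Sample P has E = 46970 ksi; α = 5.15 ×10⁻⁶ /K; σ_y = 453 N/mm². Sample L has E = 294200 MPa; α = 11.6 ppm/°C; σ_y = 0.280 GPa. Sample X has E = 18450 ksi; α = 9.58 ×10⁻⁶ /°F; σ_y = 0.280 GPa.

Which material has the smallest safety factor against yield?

In consistent units (E in GPa, α in ×10⁻⁶/K, σ_y in MPa):
  sample U: E = 186.0, α = 10.6, σ_y = 1540 → σ = 292 MPa, n = 5.28
  sample P: E = 323.8, α = 5.15, σ_y = 453.0 → σ = 247 MPa, n = 1.84
  sample L: E = 294.2, α = 11.6, σ_y = 280.0 → σ = 505 MPa, n = 0.554
  sample X: E = 127.2, α = 17.2, σ_y = 280.0 → σ = 325 MPa, n = 0.862
The minimum is sample L at n = 0.554.

sample L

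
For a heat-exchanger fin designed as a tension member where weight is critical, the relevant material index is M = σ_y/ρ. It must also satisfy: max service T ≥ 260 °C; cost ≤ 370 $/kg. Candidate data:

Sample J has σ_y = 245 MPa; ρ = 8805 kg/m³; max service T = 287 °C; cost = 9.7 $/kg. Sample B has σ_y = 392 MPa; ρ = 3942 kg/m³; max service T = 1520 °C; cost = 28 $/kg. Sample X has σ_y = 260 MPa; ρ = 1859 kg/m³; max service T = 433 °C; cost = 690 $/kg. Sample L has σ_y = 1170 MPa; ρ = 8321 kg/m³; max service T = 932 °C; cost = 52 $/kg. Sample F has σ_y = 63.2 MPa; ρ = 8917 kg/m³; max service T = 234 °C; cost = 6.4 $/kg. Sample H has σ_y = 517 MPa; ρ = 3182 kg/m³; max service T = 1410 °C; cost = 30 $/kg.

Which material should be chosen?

sample H

Screen on constraints: max service T ≥ 260 °C; cost ≤ 370 $/kg. Survivors: sample J, sample B, sample L, sample H.
Computing M directly (units already consistent):
  sample H: M = 162 kN·m/kg
  sample L: M = 141 kN·m/kg
  sample B: M = 99.4 kN·m/kg
  sample J: M = 27.8 kN·m/kg
The maximum is for sample H.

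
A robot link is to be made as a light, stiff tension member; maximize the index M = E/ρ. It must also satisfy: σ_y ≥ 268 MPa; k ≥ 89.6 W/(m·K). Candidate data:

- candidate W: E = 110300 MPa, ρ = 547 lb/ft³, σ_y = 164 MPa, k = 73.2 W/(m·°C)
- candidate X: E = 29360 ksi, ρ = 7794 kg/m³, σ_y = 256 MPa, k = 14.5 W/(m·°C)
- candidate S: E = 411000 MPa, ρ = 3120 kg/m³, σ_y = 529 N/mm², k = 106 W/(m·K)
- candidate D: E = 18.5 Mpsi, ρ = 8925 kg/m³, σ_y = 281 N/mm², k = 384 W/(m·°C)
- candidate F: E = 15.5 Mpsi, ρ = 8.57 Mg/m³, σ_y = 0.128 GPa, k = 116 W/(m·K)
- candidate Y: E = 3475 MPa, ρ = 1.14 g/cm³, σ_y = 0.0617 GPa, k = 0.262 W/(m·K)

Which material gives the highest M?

Screen on constraints: σ_y ≥ 268 MPa; k ≥ 89.6 W/(m·K). Survivors: candidate S, candidate D.
Convert each candidate to consistent units, then evaluate M:
  candidate S: E = 411.0 GPa, ρ = 3120 kg/m³
  candidate D: E = 127.6 GPa, ρ = 8925 kg/m³
  candidate S: M = 132 MN·m/kg
  candidate D: M = 14.3 MN·m/kg
Candidate S ranks first.

candidate S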